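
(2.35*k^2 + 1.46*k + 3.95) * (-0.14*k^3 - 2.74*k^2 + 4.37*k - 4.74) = -0.329*k^5 - 6.6434*k^4 + 5.7161*k^3 - 15.5818*k^2 + 10.3411*k - 18.723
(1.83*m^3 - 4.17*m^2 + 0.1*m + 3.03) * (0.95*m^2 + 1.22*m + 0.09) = 1.7385*m^5 - 1.7289*m^4 - 4.8277*m^3 + 2.6252*m^2 + 3.7056*m + 0.2727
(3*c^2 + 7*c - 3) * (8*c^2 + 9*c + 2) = 24*c^4 + 83*c^3 + 45*c^2 - 13*c - 6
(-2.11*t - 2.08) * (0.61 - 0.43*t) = 0.9073*t^2 - 0.3927*t - 1.2688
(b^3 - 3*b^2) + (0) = b^3 - 3*b^2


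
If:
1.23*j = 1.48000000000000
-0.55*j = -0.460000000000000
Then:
No Solution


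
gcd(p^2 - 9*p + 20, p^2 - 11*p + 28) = p - 4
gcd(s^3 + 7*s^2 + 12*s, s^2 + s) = s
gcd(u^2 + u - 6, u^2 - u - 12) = u + 3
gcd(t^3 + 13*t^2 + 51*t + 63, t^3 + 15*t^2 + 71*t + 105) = t^2 + 10*t + 21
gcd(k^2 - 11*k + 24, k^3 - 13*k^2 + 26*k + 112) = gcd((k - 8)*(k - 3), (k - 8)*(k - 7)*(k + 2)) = k - 8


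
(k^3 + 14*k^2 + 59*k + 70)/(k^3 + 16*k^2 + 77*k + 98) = (k + 5)/(k + 7)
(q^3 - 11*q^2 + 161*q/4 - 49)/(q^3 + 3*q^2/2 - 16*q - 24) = (4*q^2 - 28*q + 49)/(2*(2*q^2 + 11*q + 12))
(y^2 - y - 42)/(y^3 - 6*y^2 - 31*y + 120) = (y^2 - y - 42)/(y^3 - 6*y^2 - 31*y + 120)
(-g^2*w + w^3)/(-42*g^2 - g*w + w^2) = w*(g^2 - w^2)/(42*g^2 + g*w - w^2)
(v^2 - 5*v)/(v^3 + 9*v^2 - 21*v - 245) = v/(v^2 + 14*v + 49)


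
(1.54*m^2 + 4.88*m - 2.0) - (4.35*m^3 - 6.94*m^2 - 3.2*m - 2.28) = -4.35*m^3 + 8.48*m^2 + 8.08*m + 0.28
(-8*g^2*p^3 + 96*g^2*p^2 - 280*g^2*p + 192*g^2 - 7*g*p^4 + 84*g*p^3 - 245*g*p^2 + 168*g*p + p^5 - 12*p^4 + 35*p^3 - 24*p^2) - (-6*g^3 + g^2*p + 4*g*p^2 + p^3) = 6*g^3 - 8*g^2*p^3 + 96*g^2*p^2 - 281*g^2*p + 192*g^2 - 7*g*p^4 + 84*g*p^3 - 249*g*p^2 + 168*g*p + p^5 - 12*p^4 + 34*p^3 - 24*p^2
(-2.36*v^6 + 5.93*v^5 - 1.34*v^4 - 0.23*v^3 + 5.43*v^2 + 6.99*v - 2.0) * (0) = 0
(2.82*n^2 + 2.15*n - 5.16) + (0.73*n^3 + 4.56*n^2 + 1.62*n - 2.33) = 0.73*n^3 + 7.38*n^2 + 3.77*n - 7.49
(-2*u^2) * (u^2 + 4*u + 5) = -2*u^4 - 8*u^3 - 10*u^2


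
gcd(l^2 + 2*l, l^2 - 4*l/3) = l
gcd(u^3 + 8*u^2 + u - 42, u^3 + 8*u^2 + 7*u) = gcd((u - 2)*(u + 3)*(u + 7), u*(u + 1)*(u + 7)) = u + 7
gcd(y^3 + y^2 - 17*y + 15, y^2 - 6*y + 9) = y - 3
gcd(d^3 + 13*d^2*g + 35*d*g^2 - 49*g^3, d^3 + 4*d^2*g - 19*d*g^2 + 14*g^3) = d^2 + 6*d*g - 7*g^2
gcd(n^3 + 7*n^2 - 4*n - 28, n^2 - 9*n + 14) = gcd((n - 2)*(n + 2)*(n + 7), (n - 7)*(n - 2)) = n - 2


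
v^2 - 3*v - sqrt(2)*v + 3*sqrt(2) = (v - 3)*(v - sqrt(2))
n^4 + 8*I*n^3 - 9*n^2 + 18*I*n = n*(n - I)*(n + 3*I)*(n + 6*I)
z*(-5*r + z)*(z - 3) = -5*r*z^2 + 15*r*z + z^3 - 3*z^2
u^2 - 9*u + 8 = (u - 8)*(u - 1)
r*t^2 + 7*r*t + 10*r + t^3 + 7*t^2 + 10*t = (r + t)*(t + 2)*(t + 5)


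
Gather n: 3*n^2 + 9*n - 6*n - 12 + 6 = 3*n^2 + 3*n - 6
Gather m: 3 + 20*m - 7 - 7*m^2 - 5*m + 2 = -7*m^2 + 15*m - 2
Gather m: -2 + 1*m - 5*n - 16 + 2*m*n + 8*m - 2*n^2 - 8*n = m*(2*n + 9) - 2*n^2 - 13*n - 18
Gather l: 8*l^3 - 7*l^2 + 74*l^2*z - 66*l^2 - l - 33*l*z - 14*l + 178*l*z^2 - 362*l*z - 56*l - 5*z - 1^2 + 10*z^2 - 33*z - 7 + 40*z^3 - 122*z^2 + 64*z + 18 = 8*l^3 + l^2*(74*z - 73) + l*(178*z^2 - 395*z - 71) + 40*z^3 - 112*z^2 + 26*z + 10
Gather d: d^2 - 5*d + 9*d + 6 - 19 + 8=d^2 + 4*d - 5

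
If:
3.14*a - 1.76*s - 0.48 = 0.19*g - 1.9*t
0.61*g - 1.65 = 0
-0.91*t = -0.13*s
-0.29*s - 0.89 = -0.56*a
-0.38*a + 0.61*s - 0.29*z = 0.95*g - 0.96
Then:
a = -13.46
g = 2.70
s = -29.06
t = -4.15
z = -49.05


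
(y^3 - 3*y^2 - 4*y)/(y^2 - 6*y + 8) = y*(y + 1)/(y - 2)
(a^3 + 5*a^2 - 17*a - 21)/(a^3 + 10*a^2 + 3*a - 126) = (a + 1)/(a + 6)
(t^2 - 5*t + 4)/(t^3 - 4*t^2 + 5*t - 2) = (t - 4)/(t^2 - 3*t + 2)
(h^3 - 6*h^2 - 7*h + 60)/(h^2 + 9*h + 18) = (h^2 - 9*h + 20)/(h + 6)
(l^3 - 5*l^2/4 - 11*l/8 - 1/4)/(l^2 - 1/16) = 2*(2*l^2 - 3*l - 2)/(4*l - 1)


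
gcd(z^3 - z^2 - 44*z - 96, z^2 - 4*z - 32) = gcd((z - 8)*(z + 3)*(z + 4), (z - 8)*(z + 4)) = z^2 - 4*z - 32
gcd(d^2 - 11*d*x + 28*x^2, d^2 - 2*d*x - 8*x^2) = -d + 4*x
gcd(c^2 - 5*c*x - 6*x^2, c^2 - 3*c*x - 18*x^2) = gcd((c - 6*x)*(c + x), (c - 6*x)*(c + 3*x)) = -c + 6*x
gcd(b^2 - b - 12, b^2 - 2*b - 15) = b + 3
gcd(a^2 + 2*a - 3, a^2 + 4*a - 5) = a - 1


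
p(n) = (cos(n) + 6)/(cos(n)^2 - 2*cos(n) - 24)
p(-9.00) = -0.24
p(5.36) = -0.27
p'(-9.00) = 0.00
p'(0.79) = 0.02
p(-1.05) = -0.26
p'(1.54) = 0.02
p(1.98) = -0.24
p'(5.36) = -0.03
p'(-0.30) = -0.01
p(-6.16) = -0.28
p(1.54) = -0.25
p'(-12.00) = 0.02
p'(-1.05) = -0.03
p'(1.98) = 0.01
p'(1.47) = 0.02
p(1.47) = -0.25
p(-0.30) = -0.28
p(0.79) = -0.27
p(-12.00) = -0.27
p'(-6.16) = 0.00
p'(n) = (2*sin(n)*cos(n) - 2*sin(n))*(cos(n) + 6)/(cos(n)^2 - 2*cos(n) - 24)^2 - sin(n)/(cos(n)^2 - 2*cos(n) - 24) = (cos(n)^2 + 12*cos(n) + 12)*sin(n)/(sin(n)^2 + 2*cos(n) + 23)^2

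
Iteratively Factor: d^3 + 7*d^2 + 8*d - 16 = (d + 4)*(d^2 + 3*d - 4) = (d - 1)*(d + 4)*(d + 4)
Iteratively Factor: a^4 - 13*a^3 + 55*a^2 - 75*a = (a - 5)*(a^3 - 8*a^2 + 15*a) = (a - 5)^2*(a^2 - 3*a) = (a - 5)^2*(a - 3)*(a)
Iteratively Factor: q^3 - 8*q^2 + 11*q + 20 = (q + 1)*(q^2 - 9*q + 20) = (q - 4)*(q + 1)*(q - 5)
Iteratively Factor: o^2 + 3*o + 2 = (o + 1)*(o + 2)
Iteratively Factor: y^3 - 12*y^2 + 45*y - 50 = (y - 2)*(y^2 - 10*y + 25) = (y - 5)*(y - 2)*(y - 5)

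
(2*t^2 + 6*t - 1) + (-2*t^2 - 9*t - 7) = -3*t - 8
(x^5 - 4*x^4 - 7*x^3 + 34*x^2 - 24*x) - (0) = x^5 - 4*x^4 - 7*x^3 + 34*x^2 - 24*x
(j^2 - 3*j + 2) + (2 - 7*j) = j^2 - 10*j + 4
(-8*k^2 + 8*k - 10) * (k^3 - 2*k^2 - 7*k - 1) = -8*k^5 + 24*k^4 + 30*k^3 - 28*k^2 + 62*k + 10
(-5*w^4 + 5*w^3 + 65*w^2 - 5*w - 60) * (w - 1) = -5*w^5 + 10*w^4 + 60*w^3 - 70*w^2 - 55*w + 60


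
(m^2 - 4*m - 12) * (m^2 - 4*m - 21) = m^4 - 8*m^3 - 17*m^2 + 132*m + 252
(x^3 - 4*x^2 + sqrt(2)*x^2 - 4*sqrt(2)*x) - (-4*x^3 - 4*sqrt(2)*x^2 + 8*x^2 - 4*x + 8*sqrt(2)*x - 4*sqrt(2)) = 5*x^3 - 12*x^2 + 5*sqrt(2)*x^2 - 12*sqrt(2)*x + 4*x + 4*sqrt(2)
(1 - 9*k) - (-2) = 3 - 9*k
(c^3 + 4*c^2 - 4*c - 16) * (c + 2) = c^4 + 6*c^3 + 4*c^2 - 24*c - 32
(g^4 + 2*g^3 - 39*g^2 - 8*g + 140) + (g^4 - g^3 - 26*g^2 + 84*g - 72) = 2*g^4 + g^3 - 65*g^2 + 76*g + 68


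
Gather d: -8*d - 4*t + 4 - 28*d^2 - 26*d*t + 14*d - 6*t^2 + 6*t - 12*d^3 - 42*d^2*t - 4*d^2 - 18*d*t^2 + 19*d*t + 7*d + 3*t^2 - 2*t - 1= -12*d^3 + d^2*(-42*t - 32) + d*(-18*t^2 - 7*t + 13) - 3*t^2 + 3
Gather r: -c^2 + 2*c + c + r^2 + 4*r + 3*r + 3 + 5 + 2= -c^2 + 3*c + r^2 + 7*r + 10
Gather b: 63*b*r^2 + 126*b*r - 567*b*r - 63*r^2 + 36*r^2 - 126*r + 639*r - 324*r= b*(63*r^2 - 441*r) - 27*r^2 + 189*r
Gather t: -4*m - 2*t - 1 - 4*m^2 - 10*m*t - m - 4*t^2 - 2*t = -4*m^2 - 5*m - 4*t^2 + t*(-10*m - 4) - 1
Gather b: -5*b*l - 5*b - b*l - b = b*(-6*l - 6)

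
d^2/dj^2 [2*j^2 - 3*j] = 4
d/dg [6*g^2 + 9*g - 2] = 12*g + 9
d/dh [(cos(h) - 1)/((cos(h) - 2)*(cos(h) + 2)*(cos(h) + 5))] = 2*(cos(h)^3 + cos(h)^2 - 5*cos(h) + 12)*sin(h)/((cos(h) - 2)^2*(cos(h) + 2)^2*(cos(h) + 5)^2)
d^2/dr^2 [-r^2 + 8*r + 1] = -2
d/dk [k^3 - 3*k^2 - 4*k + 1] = 3*k^2 - 6*k - 4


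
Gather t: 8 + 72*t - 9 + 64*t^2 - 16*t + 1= 64*t^2 + 56*t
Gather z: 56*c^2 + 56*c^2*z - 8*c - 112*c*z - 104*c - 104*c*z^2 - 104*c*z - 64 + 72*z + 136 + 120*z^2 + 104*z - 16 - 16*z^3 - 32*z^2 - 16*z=56*c^2 - 112*c - 16*z^3 + z^2*(88 - 104*c) + z*(56*c^2 - 216*c + 160) + 56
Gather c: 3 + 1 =4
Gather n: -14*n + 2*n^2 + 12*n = 2*n^2 - 2*n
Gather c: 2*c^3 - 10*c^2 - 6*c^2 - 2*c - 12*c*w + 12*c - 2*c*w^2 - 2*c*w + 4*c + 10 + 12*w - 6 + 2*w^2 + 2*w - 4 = 2*c^3 - 16*c^2 + c*(-2*w^2 - 14*w + 14) + 2*w^2 + 14*w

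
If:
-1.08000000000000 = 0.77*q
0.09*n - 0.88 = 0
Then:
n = 9.78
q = -1.40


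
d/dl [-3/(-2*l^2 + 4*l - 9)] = 12*(1 - l)/(2*l^2 - 4*l + 9)^2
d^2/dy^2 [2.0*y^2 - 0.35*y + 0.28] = 4.00000000000000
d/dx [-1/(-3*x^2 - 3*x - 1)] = 3*(-2*x - 1)/(3*x^2 + 3*x + 1)^2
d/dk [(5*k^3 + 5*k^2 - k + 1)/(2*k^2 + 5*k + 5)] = 2*(5*k^4 + 25*k^3 + 51*k^2 + 23*k - 5)/(4*k^4 + 20*k^3 + 45*k^2 + 50*k + 25)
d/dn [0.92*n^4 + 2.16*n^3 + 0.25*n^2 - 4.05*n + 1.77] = 3.68*n^3 + 6.48*n^2 + 0.5*n - 4.05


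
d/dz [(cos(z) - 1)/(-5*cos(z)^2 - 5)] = (sin(z)^2 + 2*cos(z))*sin(z)/(5*(cos(z)^2 + 1)^2)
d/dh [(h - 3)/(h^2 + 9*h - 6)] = (h^2 + 9*h - (h - 3)*(2*h + 9) - 6)/(h^2 + 9*h - 6)^2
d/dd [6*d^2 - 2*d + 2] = 12*d - 2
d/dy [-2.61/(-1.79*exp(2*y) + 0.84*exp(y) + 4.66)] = (2.1924 - 9.3438*exp(y))*exp(y)/(-1.79*exp(2*y) + 0.84*exp(y) + 4.66)^2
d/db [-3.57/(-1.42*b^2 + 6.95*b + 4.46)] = (24.8115 - 10.1388*b)/(-1.42*b^2 + 6.95*b + 4.46)^2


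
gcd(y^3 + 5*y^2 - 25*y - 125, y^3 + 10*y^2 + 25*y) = y^2 + 10*y + 25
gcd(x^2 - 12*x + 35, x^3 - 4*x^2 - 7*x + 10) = x - 5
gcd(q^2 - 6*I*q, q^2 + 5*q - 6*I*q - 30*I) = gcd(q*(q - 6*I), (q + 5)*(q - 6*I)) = q - 6*I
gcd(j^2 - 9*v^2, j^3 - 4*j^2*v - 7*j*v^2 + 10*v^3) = 1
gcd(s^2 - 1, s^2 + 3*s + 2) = s + 1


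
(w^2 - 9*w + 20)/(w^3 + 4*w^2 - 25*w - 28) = (w - 5)/(w^2 + 8*w + 7)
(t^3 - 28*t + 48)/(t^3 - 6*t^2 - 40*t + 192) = (t - 2)/(t - 8)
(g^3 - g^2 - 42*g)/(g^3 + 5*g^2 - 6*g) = (g - 7)/(g - 1)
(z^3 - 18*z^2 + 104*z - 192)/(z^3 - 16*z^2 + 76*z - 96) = (z - 4)/(z - 2)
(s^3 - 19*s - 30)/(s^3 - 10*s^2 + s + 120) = (s + 2)/(s - 8)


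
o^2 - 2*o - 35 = (o - 7)*(o + 5)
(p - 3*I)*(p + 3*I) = p^2 + 9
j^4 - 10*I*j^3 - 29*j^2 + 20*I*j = j*(j - 5*I)*(j - 4*I)*(j - I)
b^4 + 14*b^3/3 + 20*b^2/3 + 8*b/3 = b*(b + 2/3)*(b + 2)^2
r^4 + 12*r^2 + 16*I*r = r*(r - 4*I)*(r + 2*I)^2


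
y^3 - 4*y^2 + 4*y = y*(y - 2)^2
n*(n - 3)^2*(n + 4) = n^4 - 2*n^3 - 15*n^2 + 36*n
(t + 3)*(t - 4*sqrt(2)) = t^2 - 4*sqrt(2)*t + 3*t - 12*sqrt(2)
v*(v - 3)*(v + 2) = v^3 - v^2 - 6*v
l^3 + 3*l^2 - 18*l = l*(l - 3)*(l + 6)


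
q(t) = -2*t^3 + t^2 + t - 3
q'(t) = -6*t^2 + 2*t + 1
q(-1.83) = 10.78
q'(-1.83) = -22.75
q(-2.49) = 31.59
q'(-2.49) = -41.18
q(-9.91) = 2031.78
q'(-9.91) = -608.07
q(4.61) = -173.08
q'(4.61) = -117.29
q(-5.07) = 278.28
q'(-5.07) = -163.37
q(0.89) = -2.73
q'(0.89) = -1.97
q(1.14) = -3.52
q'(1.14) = -4.52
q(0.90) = -2.75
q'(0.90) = -2.06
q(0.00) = -3.00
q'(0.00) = 1.00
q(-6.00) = 459.00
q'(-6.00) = -227.00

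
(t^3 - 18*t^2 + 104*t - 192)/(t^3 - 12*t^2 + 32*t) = (t - 6)/t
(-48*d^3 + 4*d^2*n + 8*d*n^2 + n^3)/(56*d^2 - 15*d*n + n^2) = (-48*d^3 + 4*d^2*n + 8*d*n^2 + n^3)/(56*d^2 - 15*d*n + n^2)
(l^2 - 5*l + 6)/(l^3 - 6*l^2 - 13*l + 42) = (l - 3)/(l^2 - 4*l - 21)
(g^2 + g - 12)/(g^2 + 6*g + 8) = (g - 3)/(g + 2)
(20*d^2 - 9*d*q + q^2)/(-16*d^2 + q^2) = (-5*d + q)/(4*d + q)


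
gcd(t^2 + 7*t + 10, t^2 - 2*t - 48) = 1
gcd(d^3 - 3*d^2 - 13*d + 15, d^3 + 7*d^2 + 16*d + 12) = d + 3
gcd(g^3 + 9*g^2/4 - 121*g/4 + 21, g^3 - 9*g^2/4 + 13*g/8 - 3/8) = g - 3/4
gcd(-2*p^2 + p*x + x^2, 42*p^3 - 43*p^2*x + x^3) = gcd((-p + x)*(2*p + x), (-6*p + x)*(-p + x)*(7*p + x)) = -p + x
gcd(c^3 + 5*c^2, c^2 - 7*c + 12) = 1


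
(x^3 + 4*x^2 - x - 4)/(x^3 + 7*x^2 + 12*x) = (x^2 - 1)/(x*(x + 3))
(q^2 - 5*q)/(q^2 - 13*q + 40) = q/(q - 8)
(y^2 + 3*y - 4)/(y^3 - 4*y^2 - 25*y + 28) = 1/(y - 7)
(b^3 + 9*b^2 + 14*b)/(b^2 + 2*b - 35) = b*(b + 2)/(b - 5)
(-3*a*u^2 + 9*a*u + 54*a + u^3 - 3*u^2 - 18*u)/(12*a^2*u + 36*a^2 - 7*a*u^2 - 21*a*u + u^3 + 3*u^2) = (u - 6)/(-4*a + u)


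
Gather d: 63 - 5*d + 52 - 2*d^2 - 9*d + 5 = -2*d^2 - 14*d + 120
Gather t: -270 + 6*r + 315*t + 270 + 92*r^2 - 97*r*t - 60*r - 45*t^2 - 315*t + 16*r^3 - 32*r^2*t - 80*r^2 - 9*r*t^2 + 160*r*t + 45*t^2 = 16*r^3 + 12*r^2 - 9*r*t^2 - 54*r + t*(-32*r^2 + 63*r)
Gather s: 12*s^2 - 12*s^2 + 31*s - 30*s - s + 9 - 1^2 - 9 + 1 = 0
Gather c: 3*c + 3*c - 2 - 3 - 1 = 6*c - 6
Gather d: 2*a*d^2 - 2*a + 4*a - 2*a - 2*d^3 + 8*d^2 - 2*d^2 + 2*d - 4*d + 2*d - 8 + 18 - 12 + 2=-2*d^3 + d^2*(2*a + 6)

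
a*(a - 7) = a^2 - 7*a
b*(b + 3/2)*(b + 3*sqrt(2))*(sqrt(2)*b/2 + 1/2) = sqrt(2)*b^4/2 + 3*sqrt(2)*b^3/4 + 7*b^3/2 + 3*sqrt(2)*b^2/2 + 21*b^2/4 + 9*sqrt(2)*b/4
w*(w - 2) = w^2 - 2*w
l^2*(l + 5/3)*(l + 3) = l^4 + 14*l^3/3 + 5*l^2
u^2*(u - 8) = u^3 - 8*u^2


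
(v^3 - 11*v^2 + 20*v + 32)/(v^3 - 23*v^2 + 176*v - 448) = (v^2 - 3*v - 4)/(v^2 - 15*v + 56)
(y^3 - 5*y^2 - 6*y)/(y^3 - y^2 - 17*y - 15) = y*(y - 6)/(y^2 - 2*y - 15)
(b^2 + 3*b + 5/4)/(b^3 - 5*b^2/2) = (4*b^2 + 12*b + 5)/(2*b^2*(2*b - 5))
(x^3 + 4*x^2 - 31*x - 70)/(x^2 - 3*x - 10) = x + 7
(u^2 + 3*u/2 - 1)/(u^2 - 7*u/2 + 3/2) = (u + 2)/(u - 3)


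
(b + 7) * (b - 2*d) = b^2 - 2*b*d + 7*b - 14*d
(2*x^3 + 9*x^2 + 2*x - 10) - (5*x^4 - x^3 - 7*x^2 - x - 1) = -5*x^4 + 3*x^3 + 16*x^2 + 3*x - 9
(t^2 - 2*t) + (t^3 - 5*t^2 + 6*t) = t^3 - 4*t^2 + 4*t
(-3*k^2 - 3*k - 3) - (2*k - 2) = -3*k^2 - 5*k - 1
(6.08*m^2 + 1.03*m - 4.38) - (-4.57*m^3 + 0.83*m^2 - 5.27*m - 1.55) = 4.57*m^3 + 5.25*m^2 + 6.3*m - 2.83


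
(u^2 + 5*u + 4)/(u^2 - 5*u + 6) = (u^2 + 5*u + 4)/(u^2 - 5*u + 6)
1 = 1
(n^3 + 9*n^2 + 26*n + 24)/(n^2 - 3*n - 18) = (n^2 + 6*n + 8)/(n - 6)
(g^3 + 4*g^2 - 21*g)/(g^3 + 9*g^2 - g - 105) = g/(g + 5)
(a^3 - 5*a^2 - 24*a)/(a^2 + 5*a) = (a^2 - 5*a - 24)/(a + 5)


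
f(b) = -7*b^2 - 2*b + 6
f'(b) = -14*b - 2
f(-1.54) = -7.52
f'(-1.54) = 19.56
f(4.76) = -162.12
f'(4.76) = -68.64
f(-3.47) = -71.35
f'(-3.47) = 46.58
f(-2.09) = -20.40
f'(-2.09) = 27.26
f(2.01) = -26.30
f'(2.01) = -30.14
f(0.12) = 5.66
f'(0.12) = -3.68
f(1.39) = -10.30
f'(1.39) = -21.46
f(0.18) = 5.41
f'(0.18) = -4.52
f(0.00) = 6.00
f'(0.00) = -2.00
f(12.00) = -1026.00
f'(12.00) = -170.00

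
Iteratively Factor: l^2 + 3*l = (l)*(l + 3)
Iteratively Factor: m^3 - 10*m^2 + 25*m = (m)*(m^2 - 10*m + 25) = m*(m - 5)*(m - 5)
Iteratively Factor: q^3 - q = (q - 1)*(q^2 + q) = q*(q - 1)*(q + 1)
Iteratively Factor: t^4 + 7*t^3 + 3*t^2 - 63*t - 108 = (t + 3)*(t^3 + 4*t^2 - 9*t - 36) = (t + 3)^2*(t^2 + t - 12) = (t + 3)^2*(t + 4)*(t - 3)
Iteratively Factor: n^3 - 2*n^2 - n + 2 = (n - 1)*(n^2 - n - 2) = (n - 2)*(n - 1)*(n + 1)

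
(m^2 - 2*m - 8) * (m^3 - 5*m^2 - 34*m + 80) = m^5 - 7*m^4 - 32*m^3 + 188*m^2 + 112*m - 640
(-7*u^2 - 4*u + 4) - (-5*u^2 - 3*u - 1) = -2*u^2 - u + 5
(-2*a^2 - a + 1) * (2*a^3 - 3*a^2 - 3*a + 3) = -4*a^5 + 4*a^4 + 11*a^3 - 6*a^2 - 6*a + 3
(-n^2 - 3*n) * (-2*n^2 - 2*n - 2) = 2*n^4 + 8*n^3 + 8*n^2 + 6*n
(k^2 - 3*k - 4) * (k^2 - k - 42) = k^4 - 4*k^3 - 43*k^2 + 130*k + 168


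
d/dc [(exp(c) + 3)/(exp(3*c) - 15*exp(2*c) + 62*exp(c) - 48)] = (-(exp(c) + 3)*(3*exp(2*c) - 30*exp(c) + 62) + exp(3*c) - 15*exp(2*c) + 62*exp(c) - 48)*exp(c)/(exp(3*c) - 15*exp(2*c) + 62*exp(c) - 48)^2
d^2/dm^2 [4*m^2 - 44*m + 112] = 8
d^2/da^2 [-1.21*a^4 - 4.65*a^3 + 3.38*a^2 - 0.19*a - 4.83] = -14.52*a^2 - 27.9*a + 6.76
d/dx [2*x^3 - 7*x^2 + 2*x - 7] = 6*x^2 - 14*x + 2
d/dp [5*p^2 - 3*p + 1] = 10*p - 3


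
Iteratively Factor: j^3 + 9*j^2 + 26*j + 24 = (j + 2)*(j^2 + 7*j + 12) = (j + 2)*(j + 3)*(j + 4)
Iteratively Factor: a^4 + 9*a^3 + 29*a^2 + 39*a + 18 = (a + 3)*(a^3 + 6*a^2 + 11*a + 6) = (a + 1)*(a + 3)*(a^2 + 5*a + 6) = (a + 1)*(a + 3)^2*(a + 2)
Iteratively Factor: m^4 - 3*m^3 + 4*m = (m - 2)*(m^3 - m^2 - 2*m) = (m - 2)*(m + 1)*(m^2 - 2*m) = (m - 2)^2*(m + 1)*(m)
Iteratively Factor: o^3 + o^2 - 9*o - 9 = (o + 3)*(o^2 - 2*o - 3) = (o - 3)*(o + 3)*(o + 1)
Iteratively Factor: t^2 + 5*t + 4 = (t + 1)*(t + 4)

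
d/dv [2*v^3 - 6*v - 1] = 6*v^2 - 6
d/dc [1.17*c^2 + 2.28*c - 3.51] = 2.34*c + 2.28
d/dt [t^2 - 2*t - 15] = 2*t - 2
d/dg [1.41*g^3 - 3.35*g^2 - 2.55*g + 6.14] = 4.23*g^2 - 6.7*g - 2.55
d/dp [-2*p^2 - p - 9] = -4*p - 1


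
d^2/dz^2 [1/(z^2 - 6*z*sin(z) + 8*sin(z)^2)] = 2*((z^2 - 6*z*sin(z) + 8*sin(z)^2)*(-3*z*sin(z) + 16*sin(z)^2 + 6*cos(z) - 9) + 4*(3*z*cos(z) - z + 3*sin(z) - 4*sin(2*z))^2)/((z - 4*sin(z))^3*(z - 2*sin(z))^3)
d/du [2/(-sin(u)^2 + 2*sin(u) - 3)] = 4*(sin(u) - 1)*cos(u)/(sin(u)^2 - 2*sin(u) + 3)^2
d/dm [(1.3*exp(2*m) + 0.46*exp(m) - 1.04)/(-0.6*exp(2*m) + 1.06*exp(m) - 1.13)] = (1.654*exp(2*m) - 4.186*exp(m) + 0.5826)*exp(m)/(0.36*exp(4*m) - 1.272*exp(3*m) + 2.4796*exp(2*m) - 2.3956*exp(m) + 1.2769)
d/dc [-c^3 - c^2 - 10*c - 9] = -3*c^2 - 2*c - 10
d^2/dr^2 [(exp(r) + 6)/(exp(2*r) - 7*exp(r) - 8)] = (exp(4*r) + 31*exp(3*r) - 78*exp(2*r) + 430*exp(r) - 272)*exp(r)/(exp(6*r) - 21*exp(5*r) + 123*exp(4*r) - 7*exp(3*r) - 984*exp(2*r) - 1344*exp(r) - 512)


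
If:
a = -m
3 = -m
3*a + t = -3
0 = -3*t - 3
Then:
No Solution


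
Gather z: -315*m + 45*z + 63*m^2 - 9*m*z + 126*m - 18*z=63*m^2 - 189*m + z*(27 - 9*m)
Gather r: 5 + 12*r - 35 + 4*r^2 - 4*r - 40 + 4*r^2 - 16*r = 8*r^2 - 8*r - 70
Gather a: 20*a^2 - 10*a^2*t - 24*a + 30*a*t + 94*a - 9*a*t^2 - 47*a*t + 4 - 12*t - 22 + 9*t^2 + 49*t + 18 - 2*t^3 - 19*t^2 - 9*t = a^2*(20 - 10*t) + a*(-9*t^2 - 17*t + 70) - 2*t^3 - 10*t^2 + 28*t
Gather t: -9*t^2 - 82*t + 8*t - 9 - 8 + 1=-9*t^2 - 74*t - 16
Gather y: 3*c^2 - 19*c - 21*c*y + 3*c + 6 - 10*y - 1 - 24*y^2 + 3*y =3*c^2 - 16*c - 24*y^2 + y*(-21*c - 7) + 5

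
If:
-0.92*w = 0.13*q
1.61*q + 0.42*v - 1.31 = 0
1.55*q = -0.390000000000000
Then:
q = -0.25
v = 4.08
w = 0.04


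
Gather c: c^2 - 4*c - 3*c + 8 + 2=c^2 - 7*c + 10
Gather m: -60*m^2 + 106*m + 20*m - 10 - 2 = -60*m^2 + 126*m - 12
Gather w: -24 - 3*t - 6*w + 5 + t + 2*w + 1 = -2*t - 4*w - 18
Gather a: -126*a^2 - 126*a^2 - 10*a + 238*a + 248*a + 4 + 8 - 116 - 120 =-252*a^2 + 476*a - 224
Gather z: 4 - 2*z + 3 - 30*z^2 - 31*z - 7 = -30*z^2 - 33*z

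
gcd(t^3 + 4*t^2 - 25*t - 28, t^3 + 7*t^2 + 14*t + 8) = t + 1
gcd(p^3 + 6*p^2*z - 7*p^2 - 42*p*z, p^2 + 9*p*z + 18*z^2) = p + 6*z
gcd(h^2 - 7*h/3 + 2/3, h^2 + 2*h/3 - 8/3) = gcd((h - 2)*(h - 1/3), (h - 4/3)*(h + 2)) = 1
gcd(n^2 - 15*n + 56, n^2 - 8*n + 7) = n - 7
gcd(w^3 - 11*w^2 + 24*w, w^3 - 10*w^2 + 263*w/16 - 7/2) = w - 8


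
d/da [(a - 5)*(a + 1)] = 2*a - 4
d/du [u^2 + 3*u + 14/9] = 2*u + 3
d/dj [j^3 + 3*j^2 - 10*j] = 3*j^2 + 6*j - 10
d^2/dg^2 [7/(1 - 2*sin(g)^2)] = (-112*sin(g)^4 + 112*sin(g)^2 + 28)/cos(2*g)^3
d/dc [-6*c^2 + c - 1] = 1 - 12*c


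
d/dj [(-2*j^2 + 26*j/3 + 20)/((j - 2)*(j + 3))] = 8*(-4*j^2 - 6*j - 27)/(3*(j^4 + 2*j^3 - 11*j^2 - 12*j + 36))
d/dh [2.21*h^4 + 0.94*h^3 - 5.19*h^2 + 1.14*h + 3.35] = 8.84*h^3 + 2.82*h^2 - 10.38*h + 1.14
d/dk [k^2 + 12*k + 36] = 2*k + 12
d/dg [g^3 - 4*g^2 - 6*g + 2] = 3*g^2 - 8*g - 6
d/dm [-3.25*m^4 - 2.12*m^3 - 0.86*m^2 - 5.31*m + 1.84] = -13.0*m^3 - 6.36*m^2 - 1.72*m - 5.31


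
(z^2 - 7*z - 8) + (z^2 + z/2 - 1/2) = 2*z^2 - 13*z/2 - 17/2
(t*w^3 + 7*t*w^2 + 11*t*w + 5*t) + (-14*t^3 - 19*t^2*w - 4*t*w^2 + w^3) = -14*t^3 - 19*t^2*w + t*w^3 + 3*t*w^2 + 11*t*w + 5*t + w^3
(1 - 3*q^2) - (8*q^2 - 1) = 2 - 11*q^2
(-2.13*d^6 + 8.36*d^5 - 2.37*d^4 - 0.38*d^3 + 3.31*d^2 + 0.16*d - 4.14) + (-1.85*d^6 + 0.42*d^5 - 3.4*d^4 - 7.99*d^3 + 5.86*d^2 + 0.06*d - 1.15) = -3.98*d^6 + 8.78*d^5 - 5.77*d^4 - 8.37*d^3 + 9.17*d^2 + 0.22*d - 5.29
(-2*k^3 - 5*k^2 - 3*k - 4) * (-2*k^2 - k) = 4*k^5 + 12*k^4 + 11*k^3 + 11*k^2 + 4*k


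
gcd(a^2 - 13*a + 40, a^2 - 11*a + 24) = a - 8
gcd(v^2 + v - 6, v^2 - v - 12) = v + 3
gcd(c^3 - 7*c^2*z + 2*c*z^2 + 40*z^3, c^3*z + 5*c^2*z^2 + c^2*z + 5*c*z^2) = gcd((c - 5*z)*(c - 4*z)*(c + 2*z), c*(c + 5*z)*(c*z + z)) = 1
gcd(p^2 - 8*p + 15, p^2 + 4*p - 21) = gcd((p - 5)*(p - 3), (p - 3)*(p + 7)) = p - 3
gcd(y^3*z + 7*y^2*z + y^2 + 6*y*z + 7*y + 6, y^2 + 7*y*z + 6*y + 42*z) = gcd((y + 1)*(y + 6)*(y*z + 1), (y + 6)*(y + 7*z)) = y + 6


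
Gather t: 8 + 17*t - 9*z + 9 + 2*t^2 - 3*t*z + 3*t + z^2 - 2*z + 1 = 2*t^2 + t*(20 - 3*z) + z^2 - 11*z + 18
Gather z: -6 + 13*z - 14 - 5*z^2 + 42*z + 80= -5*z^2 + 55*z + 60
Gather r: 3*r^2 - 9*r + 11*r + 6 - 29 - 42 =3*r^2 + 2*r - 65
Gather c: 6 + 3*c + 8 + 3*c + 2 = 6*c + 16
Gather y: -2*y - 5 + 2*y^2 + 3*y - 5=2*y^2 + y - 10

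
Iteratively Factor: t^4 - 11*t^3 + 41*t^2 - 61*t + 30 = (t - 1)*(t^3 - 10*t^2 + 31*t - 30) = (t - 5)*(t - 1)*(t^2 - 5*t + 6) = (t - 5)*(t - 3)*(t - 1)*(t - 2)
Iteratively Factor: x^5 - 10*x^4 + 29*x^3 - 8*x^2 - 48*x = (x - 4)*(x^4 - 6*x^3 + 5*x^2 + 12*x) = (x - 4)*(x + 1)*(x^3 - 7*x^2 + 12*x) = (x - 4)^2*(x + 1)*(x^2 - 3*x) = (x - 4)^2*(x - 3)*(x + 1)*(x)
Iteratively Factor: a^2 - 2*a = (a)*(a - 2)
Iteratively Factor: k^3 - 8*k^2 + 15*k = (k)*(k^2 - 8*k + 15) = k*(k - 3)*(k - 5)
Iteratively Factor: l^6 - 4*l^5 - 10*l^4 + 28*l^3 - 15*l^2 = (l - 5)*(l^5 + l^4 - 5*l^3 + 3*l^2) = l*(l - 5)*(l^4 + l^3 - 5*l^2 + 3*l) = l^2*(l - 5)*(l^3 + l^2 - 5*l + 3) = l^2*(l - 5)*(l + 3)*(l^2 - 2*l + 1) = l^2*(l - 5)*(l - 1)*(l + 3)*(l - 1)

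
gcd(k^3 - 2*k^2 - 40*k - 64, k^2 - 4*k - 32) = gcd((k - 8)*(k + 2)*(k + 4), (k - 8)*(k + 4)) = k^2 - 4*k - 32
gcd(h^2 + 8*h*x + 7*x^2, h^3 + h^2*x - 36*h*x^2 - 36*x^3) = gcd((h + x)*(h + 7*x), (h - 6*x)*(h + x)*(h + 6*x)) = h + x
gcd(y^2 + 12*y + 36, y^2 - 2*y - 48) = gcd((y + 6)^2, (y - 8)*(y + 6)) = y + 6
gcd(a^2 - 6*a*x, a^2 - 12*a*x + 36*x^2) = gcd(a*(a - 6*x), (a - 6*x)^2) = -a + 6*x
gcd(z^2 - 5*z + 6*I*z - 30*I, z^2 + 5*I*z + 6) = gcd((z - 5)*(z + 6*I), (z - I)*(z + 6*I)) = z + 6*I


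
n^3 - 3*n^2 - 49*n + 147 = (n - 7)*(n - 3)*(n + 7)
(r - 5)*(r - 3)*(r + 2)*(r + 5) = r^4 - r^3 - 31*r^2 + 25*r + 150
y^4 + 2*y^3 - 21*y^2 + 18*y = y*(y - 3)*(y - 1)*(y + 6)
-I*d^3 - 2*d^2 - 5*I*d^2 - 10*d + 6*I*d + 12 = (d + 6)*(d - 2*I)*(-I*d + I)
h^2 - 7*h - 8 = (h - 8)*(h + 1)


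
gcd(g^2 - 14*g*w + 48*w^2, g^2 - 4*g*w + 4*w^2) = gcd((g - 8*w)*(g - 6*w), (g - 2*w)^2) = 1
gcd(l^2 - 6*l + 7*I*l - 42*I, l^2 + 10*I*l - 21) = l + 7*I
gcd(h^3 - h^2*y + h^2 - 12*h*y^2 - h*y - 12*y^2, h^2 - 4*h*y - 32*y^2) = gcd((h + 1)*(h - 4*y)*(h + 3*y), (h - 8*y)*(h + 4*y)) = 1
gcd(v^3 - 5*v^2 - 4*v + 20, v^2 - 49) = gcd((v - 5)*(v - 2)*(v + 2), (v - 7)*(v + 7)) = 1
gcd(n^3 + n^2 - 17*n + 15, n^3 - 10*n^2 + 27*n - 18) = n^2 - 4*n + 3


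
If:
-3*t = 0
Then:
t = 0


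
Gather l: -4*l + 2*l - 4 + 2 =-2*l - 2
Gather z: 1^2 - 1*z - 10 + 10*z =9*z - 9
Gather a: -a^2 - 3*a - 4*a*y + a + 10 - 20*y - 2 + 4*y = -a^2 + a*(-4*y - 2) - 16*y + 8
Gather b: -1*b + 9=9 - b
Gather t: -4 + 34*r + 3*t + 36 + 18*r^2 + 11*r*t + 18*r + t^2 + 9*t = 18*r^2 + 52*r + t^2 + t*(11*r + 12) + 32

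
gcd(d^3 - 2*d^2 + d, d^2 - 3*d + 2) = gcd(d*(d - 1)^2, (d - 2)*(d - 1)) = d - 1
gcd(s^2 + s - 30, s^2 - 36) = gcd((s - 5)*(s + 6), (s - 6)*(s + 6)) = s + 6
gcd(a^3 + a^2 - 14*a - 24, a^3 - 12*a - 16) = a^2 - 2*a - 8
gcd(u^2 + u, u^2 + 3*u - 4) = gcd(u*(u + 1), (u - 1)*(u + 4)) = 1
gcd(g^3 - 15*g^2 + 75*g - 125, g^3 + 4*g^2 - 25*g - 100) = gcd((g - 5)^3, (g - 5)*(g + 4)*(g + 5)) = g - 5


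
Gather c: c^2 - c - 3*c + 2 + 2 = c^2 - 4*c + 4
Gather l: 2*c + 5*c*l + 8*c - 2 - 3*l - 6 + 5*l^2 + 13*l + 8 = 10*c + 5*l^2 + l*(5*c + 10)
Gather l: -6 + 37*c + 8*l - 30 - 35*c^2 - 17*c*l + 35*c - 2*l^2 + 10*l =-35*c^2 + 72*c - 2*l^2 + l*(18 - 17*c) - 36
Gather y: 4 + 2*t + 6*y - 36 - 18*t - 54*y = -16*t - 48*y - 32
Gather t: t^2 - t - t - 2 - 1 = t^2 - 2*t - 3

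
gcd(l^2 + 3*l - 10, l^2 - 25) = l + 5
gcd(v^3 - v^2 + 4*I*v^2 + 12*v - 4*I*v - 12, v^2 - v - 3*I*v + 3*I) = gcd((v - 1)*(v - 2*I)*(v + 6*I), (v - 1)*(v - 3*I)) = v - 1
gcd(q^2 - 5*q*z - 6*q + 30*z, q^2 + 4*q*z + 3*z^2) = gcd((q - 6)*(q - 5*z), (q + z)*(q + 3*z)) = 1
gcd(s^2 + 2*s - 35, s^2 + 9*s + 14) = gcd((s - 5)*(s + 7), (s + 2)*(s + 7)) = s + 7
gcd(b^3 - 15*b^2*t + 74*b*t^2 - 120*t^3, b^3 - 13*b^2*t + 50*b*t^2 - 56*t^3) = -b + 4*t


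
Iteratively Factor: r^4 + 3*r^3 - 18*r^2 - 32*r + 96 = (r + 4)*(r^3 - r^2 - 14*r + 24) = (r + 4)^2*(r^2 - 5*r + 6) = (r - 2)*(r + 4)^2*(r - 3)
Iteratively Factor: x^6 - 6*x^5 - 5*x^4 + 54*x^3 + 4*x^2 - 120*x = (x - 5)*(x^5 - x^4 - 10*x^3 + 4*x^2 + 24*x) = (x - 5)*(x + 2)*(x^4 - 3*x^3 - 4*x^2 + 12*x) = (x - 5)*(x - 3)*(x + 2)*(x^3 - 4*x) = (x - 5)*(x - 3)*(x + 2)^2*(x^2 - 2*x) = (x - 5)*(x - 3)*(x - 2)*(x + 2)^2*(x)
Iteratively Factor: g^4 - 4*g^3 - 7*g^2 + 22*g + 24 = (g - 3)*(g^3 - g^2 - 10*g - 8) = (g - 3)*(g + 1)*(g^2 - 2*g - 8) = (g - 3)*(g + 1)*(g + 2)*(g - 4)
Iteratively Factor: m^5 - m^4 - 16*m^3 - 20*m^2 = (m)*(m^4 - m^3 - 16*m^2 - 20*m) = m^2*(m^3 - m^2 - 16*m - 20) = m^2*(m - 5)*(m^2 + 4*m + 4) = m^2*(m - 5)*(m + 2)*(m + 2)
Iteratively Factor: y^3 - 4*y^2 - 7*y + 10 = (y - 1)*(y^2 - 3*y - 10) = (y - 5)*(y - 1)*(y + 2)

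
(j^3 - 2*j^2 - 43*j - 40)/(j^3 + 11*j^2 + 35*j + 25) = (j - 8)/(j + 5)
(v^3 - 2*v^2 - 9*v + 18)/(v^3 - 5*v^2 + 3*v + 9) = (v^2 + v - 6)/(v^2 - 2*v - 3)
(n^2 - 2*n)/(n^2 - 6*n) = (n - 2)/(n - 6)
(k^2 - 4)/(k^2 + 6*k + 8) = (k - 2)/(k + 4)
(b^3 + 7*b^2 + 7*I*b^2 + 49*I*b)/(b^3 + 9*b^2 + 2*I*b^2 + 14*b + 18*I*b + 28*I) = b*(b + 7*I)/(b^2 + 2*b*(1 + I) + 4*I)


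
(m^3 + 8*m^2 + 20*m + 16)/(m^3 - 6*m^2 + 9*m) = (m^3 + 8*m^2 + 20*m + 16)/(m*(m^2 - 6*m + 9))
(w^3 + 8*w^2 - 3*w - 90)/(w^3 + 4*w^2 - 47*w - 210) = (w - 3)/(w - 7)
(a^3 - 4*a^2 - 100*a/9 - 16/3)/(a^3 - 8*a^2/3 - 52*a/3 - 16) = (a + 2/3)/(a + 2)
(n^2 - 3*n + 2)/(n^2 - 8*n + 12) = (n - 1)/(n - 6)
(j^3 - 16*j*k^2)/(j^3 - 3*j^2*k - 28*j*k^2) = (j - 4*k)/(j - 7*k)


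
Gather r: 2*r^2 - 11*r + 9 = 2*r^2 - 11*r + 9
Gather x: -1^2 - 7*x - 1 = -7*x - 2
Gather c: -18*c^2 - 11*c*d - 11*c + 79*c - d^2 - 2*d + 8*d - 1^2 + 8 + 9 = -18*c^2 + c*(68 - 11*d) - d^2 + 6*d + 16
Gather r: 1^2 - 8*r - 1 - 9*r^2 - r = -9*r^2 - 9*r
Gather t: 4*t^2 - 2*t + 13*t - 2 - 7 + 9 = 4*t^2 + 11*t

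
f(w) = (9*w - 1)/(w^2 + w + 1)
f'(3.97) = -0.29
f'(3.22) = -0.36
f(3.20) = 1.93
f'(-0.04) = 10.71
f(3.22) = 1.92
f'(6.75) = -0.14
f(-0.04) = -1.41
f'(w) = (-2*w - 1)*(9*w - 1)/(w^2 + w + 1)^2 + 9/(w^2 + w + 1)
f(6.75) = 1.12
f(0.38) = 1.59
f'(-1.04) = -1.67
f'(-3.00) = -1.57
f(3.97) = 1.68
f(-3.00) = -4.00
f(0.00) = -1.00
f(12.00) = 0.68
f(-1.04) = -9.95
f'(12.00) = -0.05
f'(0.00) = 10.00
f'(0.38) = 4.07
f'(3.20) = -0.36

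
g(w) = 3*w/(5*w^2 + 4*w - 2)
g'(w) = 3*w*(-10*w - 4)/(5*w^2 + 4*w - 2)^2 + 3/(5*w^2 + 4*w - 2) = 3*(-5*w^2 - 2)/(25*w^4 + 40*w^3 - 4*w^2 - 16*w + 4)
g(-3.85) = -0.20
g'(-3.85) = -0.07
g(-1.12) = 16.15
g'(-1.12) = -573.59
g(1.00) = 0.43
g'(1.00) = -0.43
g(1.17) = 0.37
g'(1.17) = -0.29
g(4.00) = 0.13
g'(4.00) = -0.03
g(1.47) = 0.30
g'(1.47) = -0.18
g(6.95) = 0.08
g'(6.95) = -0.01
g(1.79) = 0.25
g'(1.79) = -0.12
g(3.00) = 0.16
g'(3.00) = -0.05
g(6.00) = 0.09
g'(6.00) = -0.01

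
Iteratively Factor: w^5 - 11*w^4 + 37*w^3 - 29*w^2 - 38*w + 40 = (w - 1)*(w^4 - 10*w^3 + 27*w^2 - 2*w - 40) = (w - 2)*(w - 1)*(w^3 - 8*w^2 + 11*w + 20) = (w - 4)*(w - 2)*(w - 1)*(w^2 - 4*w - 5) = (w - 4)*(w - 2)*(w - 1)*(w + 1)*(w - 5)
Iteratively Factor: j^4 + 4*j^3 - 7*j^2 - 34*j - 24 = (j + 4)*(j^3 - 7*j - 6) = (j + 1)*(j + 4)*(j^2 - j - 6) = (j + 1)*(j + 2)*(j + 4)*(j - 3)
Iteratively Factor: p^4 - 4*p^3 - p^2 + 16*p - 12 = (p - 1)*(p^3 - 3*p^2 - 4*p + 12) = (p - 1)*(p + 2)*(p^2 - 5*p + 6) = (p - 3)*(p - 1)*(p + 2)*(p - 2)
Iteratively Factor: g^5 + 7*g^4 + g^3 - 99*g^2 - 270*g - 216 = (g + 2)*(g^4 + 5*g^3 - 9*g^2 - 81*g - 108) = (g - 4)*(g + 2)*(g^3 + 9*g^2 + 27*g + 27) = (g - 4)*(g + 2)*(g + 3)*(g^2 + 6*g + 9) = (g - 4)*(g + 2)*(g + 3)^2*(g + 3)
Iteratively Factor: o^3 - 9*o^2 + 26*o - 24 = (o - 4)*(o^2 - 5*o + 6) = (o - 4)*(o - 3)*(o - 2)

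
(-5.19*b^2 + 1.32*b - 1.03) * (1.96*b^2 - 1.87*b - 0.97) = -10.1724*b^4 + 12.2925*b^3 + 0.547099999999999*b^2 + 0.6457*b + 0.9991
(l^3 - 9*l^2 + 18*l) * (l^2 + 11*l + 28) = l^5 + 2*l^4 - 53*l^3 - 54*l^2 + 504*l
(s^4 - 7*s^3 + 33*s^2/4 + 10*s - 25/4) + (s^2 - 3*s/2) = s^4 - 7*s^3 + 37*s^2/4 + 17*s/2 - 25/4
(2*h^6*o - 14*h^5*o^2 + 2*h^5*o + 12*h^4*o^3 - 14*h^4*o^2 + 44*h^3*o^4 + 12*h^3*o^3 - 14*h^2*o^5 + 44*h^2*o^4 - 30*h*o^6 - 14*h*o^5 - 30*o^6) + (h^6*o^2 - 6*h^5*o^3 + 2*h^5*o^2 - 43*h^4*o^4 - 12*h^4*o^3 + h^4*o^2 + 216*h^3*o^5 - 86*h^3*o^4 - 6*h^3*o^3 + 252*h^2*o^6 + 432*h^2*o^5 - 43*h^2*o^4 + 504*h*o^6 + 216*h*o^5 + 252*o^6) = h^6*o^2 + 2*h^6*o - 6*h^5*o^3 - 12*h^5*o^2 + 2*h^5*o - 43*h^4*o^4 - 13*h^4*o^2 + 216*h^3*o^5 - 42*h^3*o^4 + 6*h^3*o^3 + 252*h^2*o^6 + 418*h^2*o^5 + h^2*o^4 + 474*h*o^6 + 202*h*o^5 + 222*o^6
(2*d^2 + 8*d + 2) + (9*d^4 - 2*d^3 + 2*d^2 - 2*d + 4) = 9*d^4 - 2*d^3 + 4*d^2 + 6*d + 6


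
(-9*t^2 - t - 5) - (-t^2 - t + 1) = -8*t^2 - 6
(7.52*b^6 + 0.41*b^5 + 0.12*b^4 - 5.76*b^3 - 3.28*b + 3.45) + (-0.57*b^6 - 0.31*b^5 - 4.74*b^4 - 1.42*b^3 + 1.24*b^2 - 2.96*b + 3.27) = 6.95*b^6 + 0.1*b^5 - 4.62*b^4 - 7.18*b^3 + 1.24*b^2 - 6.24*b + 6.72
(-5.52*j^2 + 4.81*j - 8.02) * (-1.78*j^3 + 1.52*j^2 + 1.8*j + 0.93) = 9.8256*j^5 - 16.9522*j^4 + 11.6508*j^3 - 8.666*j^2 - 9.9627*j - 7.4586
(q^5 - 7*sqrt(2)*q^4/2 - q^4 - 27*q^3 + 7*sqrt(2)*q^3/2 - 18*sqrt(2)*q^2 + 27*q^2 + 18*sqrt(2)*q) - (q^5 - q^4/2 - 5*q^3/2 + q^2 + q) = -7*sqrt(2)*q^4/2 - q^4/2 - 49*q^3/2 + 7*sqrt(2)*q^3/2 - 18*sqrt(2)*q^2 + 26*q^2 - q + 18*sqrt(2)*q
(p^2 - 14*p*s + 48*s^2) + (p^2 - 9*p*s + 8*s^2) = 2*p^2 - 23*p*s + 56*s^2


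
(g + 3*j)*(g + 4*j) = g^2 + 7*g*j + 12*j^2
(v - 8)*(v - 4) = v^2 - 12*v + 32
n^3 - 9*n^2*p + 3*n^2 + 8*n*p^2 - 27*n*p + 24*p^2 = (n + 3)*(n - 8*p)*(n - p)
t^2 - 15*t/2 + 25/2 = (t - 5)*(t - 5/2)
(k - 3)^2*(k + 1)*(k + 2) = k^4 - 3*k^3 - 7*k^2 + 15*k + 18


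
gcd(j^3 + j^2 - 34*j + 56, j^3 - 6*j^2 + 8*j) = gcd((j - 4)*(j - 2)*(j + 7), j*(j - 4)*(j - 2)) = j^2 - 6*j + 8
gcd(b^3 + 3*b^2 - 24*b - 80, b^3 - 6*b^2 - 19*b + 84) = b + 4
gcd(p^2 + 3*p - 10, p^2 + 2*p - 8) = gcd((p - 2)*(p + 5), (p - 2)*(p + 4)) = p - 2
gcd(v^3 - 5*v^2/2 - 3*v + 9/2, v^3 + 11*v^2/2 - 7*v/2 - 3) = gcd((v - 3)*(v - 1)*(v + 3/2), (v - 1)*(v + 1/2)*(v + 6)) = v - 1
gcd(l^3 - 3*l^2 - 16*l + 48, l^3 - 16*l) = l^2 - 16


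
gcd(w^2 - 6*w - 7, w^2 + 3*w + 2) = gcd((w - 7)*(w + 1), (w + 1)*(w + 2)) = w + 1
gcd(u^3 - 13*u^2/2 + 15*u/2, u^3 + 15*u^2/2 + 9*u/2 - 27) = u - 3/2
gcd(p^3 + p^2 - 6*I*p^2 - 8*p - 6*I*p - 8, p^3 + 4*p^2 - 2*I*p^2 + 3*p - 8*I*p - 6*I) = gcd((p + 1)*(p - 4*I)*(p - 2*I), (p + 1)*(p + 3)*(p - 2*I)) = p^2 + p*(1 - 2*I) - 2*I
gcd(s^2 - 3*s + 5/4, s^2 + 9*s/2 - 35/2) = s - 5/2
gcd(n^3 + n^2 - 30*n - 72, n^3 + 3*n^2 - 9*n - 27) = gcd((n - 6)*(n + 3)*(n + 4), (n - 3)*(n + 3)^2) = n + 3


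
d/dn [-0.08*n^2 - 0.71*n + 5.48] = -0.16*n - 0.71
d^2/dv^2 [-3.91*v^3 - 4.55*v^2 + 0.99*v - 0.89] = -23.46*v - 9.1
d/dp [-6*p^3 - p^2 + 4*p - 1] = -18*p^2 - 2*p + 4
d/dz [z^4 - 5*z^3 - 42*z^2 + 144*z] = 4*z^3 - 15*z^2 - 84*z + 144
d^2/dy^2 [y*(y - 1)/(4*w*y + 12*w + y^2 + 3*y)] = 2*(y*(y - 1)*(4*w + 2*y + 3)^2 - (y*(y - 1) + y*(4*w + 2*y + 3) + (y - 1)*(4*w + 2*y + 3))*(4*w*y + 12*w + y^2 + 3*y) + (4*w*y + 12*w + y^2 + 3*y)^2)/(4*w*y + 12*w + y^2 + 3*y)^3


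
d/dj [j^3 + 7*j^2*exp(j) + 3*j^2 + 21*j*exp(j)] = 7*j^2*exp(j) + 3*j^2 + 35*j*exp(j) + 6*j + 21*exp(j)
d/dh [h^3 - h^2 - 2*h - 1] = 3*h^2 - 2*h - 2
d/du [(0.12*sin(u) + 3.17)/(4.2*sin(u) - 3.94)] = -13.7868*cos(u)/(4.2*sin(u) - 3.94)^2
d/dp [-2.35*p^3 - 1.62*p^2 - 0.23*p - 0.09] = -7.05*p^2 - 3.24*p - 0.23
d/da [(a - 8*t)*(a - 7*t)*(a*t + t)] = t*(3*a^2 - 30*a*t + 2*a + 56*t^2 - 15*t)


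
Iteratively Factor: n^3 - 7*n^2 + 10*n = (n - 2)*(n^2 - 5*n) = n*(n - 2)*(n - 5)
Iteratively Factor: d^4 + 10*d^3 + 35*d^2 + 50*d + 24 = (d + 1)*(d^3 + 9*d^2 + 26*d + 24) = (d + 1)*(d + 3)*(d^2 + 6*d + 8) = (d + 1)*(d + 3)*(d + 4)*(d + 2)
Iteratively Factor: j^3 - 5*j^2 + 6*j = (j)*(j^2 - 5*j + 6) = j*(j - 2)*(j - 3)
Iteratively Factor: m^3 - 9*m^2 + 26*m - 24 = (m - 4)*(m^2 - 5*m + 6) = (m - 4)*(m - 2)*(m - 3)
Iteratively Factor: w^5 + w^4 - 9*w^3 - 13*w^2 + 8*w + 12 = (w - 1)*(w^4 + 2*w^3 - 7*w^2 - 20*w - 12) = (w - 1)*(w + 2)*(w^3 - 7*w - 6) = (w - 3)*(w - 1)*(w + 2)*(w^2 + 3*w + 2) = (w - 3)*(w - 1)*(w + 1)*(w + 2)*(w + 2)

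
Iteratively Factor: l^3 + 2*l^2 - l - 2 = (l + 2)*(l^2 - 1) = (l + 1)*(l + 2)*(l - 1)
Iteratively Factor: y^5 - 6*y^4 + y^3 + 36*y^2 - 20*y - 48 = (y + 2)*(y^4 - 8*y^3 + 17*y^2 + 2*y - 24) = (y - 2)*(y + 2)*(y^3 - 6*y^2 + 5*y + 12) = (y - 2)*(y + 1)*(y + 2)*(y^2 - 7*y + 12) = (y - 3)*(y - 2)*(y + 1)*(y + 2)*(y - 4)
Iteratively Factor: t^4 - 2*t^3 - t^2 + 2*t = (t - 2)*(t^3 - t) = (t - 2)*(t + 1)*(t^2 - t) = (t - 2)*(t - 1)*(t + 1)*(t)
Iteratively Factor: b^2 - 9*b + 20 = (b - 5)*(b - 4)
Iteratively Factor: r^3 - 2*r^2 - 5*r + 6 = (r - 1)*(r^2 - r - 6) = (r - 1)*(r + 2)*(r - 3)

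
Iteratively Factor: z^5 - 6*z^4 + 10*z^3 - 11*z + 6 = (z - 1)*(z^4 - 5*z^3 + 5*z^2 + 5*z - 6) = (z - 3)*(z - 1)*(z^3 - 2*z^2 - z + 2) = (z - 3)*(z - 1)^2*(z^2 - z - 2) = (z - 3)*(z - 1)^2*(z + 1)*(z - 2)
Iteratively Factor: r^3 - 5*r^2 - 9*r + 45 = (r - 3)*(r^2 - 2*r - 15) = (r - 3)*(r + 3)*(r - 5)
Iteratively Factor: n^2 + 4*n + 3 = (n + 1)*(n + 3)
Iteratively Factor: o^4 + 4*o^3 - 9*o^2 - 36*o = (o + 4)*(o^3 - 9*o) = (o + 3)*(o + 4)*(o^2 - 3*o) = (o - 3)*(o + 3)*(o + 4)*(o)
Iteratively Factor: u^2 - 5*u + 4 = (u - 4)*(u - 1)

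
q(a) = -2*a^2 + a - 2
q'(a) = 1 - 4*a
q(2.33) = -10.53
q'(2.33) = -8.32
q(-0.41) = -2.75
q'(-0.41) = 2.64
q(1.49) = -4.95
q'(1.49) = -4.96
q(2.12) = -8.87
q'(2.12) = -7.48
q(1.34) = -4.25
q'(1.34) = -4.36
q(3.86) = -27.94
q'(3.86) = -14.44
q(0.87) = -2.64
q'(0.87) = -2.48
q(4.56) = -39.03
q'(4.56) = -17.24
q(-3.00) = -23.00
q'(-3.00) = 13.00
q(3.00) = -17.00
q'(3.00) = -11.00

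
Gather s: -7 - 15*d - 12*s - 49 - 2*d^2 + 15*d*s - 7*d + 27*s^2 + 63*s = -2*d^2 - 22*d + 27*s^2 + s*(15*d + 51) - 56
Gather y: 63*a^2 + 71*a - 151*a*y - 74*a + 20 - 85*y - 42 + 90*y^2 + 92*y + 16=63*a^2 - 3*a + 90*y^2 + y*(7 - 151*a) - 6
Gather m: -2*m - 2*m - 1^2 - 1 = -4*m - 2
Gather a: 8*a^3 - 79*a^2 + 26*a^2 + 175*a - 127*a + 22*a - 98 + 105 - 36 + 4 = 8*a^3 - 53*a^2 + 70*a - 25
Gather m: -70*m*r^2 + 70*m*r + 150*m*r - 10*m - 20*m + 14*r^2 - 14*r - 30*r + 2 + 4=m*(-70*r^2 + 220*r - 30) + 14*r^2 - 44*r + 6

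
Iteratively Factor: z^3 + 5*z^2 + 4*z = (z)*(z^2 + 5*z + 4) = z*(z + 4)*(z + 1)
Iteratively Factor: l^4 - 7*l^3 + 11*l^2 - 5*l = (l - 1)*(l^3 - 6*l^2 + 5*l) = (l - 1)^2*(l^2 - 5*l) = (l - 5)*(l - 1)^2*(l)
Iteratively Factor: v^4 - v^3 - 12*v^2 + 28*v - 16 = (v - 2)*(v^3 + v^2 - 10*v + 8) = (v - 2)*(v - 1)*(v^2 + 2*v - 8) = (v - 2)*(v - 1)*(v + 4)*(v - 2)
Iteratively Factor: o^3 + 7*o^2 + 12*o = (o + 3)*(o^2 + 4*o) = (o + 3)*(o + 4)*(o)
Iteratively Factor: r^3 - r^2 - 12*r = (r - 4)*(r^2 + 3*r) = r*(r - 4)*(r + 3)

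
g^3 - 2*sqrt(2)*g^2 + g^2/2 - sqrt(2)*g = g*(g + 1/2)*(g - 2*sqrt(2))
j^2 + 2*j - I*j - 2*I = (j + 2)*(j - I)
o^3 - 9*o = o*(o - 3)*(o + 3)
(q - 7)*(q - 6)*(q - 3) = q^3 - 16*q^2 + 81*q - 126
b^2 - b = b*(b - 1)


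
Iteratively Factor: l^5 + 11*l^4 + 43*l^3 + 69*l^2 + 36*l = (l)*(l^4 + 11*l^3 + 43*l^2 + 69*l + 36) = l*(l + 3)*(l^3 + 8*l^2 + 19*l + 12) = l*(l + 3)*(l + 4)*(l^2 + 4*l + 3) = l*(l + 1)*(l + 3)*(l + 4)*(l + 3)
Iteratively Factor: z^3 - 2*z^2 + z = (z - 1)*(z^2 - z) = z*(z - 1)*(z - 1)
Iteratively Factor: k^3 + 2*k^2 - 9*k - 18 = (k + 3)*(k^2 - k - 6) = (k + 2)*(k + 3)*(k - 3)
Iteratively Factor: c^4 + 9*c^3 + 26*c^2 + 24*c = (c)*(c^3 + 9*c^2 + 26*c + 24) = c*(c + 3)*(c^2 + 6*c + 8) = c*(c + 2)*(c + 3)*(c + 4)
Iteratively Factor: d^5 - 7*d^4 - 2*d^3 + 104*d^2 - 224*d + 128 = (d - 4)*(d^4 - 3*d^3 - 14*d^2 + 48*d - 32) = (d - 4)*(d - 2)*(d^3 - d^2 - 16*d + 16) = (d - 4)*(d - 2)*(d - 1)*(d^2 - 16) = (d - 4)^2*(d - 2)*(d - 1)*(d + 4)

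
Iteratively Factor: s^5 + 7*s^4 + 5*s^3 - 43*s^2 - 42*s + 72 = (s + 3)*(s^4 + 4*s^3 - 7*s^2 - 22*s + 24) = (s + 3)^2*(s^3 + s^2 - 10*s + 8) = (s - 1)*(s + 3)^2*(s^2 + 2*s - 8) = (s - 1)*(s + 3)^2*(s + 4)*(s - 2)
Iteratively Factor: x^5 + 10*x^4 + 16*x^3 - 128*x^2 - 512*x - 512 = (x + 2)*(x^4 + 8*x^3 - 128*x - 256) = (x + 2)*(x + 4)*(x^3 + 4*x^2 - 16*x - 64) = (x - 4)*(x + 2)*(x + 4)*(x^2 + 8*x + 16) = (x - 4)*(x + 2)*(x + 4)^2*(x + 4)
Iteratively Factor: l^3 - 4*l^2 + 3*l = (l - 1)*(l^2 - 3*l) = l*(l - 1)*(l - 3)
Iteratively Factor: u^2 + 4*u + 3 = (u + 3)*(u + 1)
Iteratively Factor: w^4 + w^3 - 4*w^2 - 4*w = (w + 2)*(w^3 - w^2 - 2*w) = w*(w + 2)*(w^2 - w - 2) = w*(w - 2)*(w + 2)*(w + 1)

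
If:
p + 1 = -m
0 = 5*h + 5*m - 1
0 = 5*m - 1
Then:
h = 0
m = 1/5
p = -6/5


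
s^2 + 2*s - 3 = (s - 1)*(s + 3)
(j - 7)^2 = j^2 - 14*j + 49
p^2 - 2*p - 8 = (p - 4)*(p + 2)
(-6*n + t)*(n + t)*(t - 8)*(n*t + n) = -6*n^3*t^2 + 42*n^3*t + 48*n^3 - 5*n^2*t^3 + 35*n^2*t^2 + 40*n^2*t + n*t^4 - 7*n*t^3 - 8*n*t^2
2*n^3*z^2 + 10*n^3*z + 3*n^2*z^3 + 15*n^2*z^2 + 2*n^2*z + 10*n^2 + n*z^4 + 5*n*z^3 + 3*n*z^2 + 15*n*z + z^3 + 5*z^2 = (n + z)*(2*n + z)*(z + 5)*(n*z + 1)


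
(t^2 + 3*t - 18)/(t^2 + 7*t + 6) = (t - 3)/(t + 1)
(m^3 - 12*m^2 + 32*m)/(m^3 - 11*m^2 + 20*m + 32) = m/(m + 1)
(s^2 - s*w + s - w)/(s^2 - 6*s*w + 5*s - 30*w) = (s^2 - s*w + s - w)/(s^2 - 6*s*w + 5*s - 30*w)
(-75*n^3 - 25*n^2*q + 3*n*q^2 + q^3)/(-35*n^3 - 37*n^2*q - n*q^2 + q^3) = (-15*n^2 - 2*n*q + q^2)/(-7*n^2 - 6*n*q + q^2)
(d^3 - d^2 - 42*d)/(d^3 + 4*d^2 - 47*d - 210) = d/(d + 5)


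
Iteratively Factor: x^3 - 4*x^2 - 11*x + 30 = (x - 2)*(x^2 - 2*x - 15) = (x - 2)*(x + 3)*(x - 5)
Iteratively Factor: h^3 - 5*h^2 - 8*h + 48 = (h - 4)*(h^2 - h - 12) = (h - 4)^2*(h + 3)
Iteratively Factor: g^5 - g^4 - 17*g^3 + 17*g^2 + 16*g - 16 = (g + 1)*(g^4 - 2*g^3 - 15*g^2 + 32*g - 16) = (g - 1)*(g + 1)*(g^3 - g^2 - 16*g + 16) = (g - 4)*(g - 1)*(g + 1)*(g^2 + 3*g - 4) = (g - 4)*(g - 1)*(g + 1)*(g + 4)*(g - 1)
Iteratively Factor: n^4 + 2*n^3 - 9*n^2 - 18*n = (n + 2)*(n^3 - 9*n) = (n - 3)*(n + 2)*(n^2 + 3*n) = (n - 3)*(n + 2)*(n + 3)*(n)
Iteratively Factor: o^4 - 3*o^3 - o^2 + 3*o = (o - 3)*(o^3 - o) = o*(o - 3)*(o^2 - 1) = o*(o - 3)*(o - 1)*(o + 1)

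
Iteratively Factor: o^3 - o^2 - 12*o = (o + 3)*(o^2 - 4*o) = o*(o + 3)*(o - 4)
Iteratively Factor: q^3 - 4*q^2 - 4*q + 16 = (q + 2)*(q^2 - 6*q + 8) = (q - 2)*(q + 2)*(q - 4)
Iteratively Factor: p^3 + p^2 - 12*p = (p - 3)*(p^2 + 4*p) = p*(p - 3)*(p + 4)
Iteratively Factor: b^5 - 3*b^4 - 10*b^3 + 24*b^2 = (b - 4)*(b^4 + b^3 - 6*b^2) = (b - 4)*(b + 3)*(b^3 - 2*b^2) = b*(b - 4)*(b + 3)*(b^2 - 2*b) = b^2*(b - 4)*(b + 3)*(b - 2)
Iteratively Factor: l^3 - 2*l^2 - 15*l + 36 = (l - 3)*(l^2 + l - 12) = (l - 3)^2*(l + 4)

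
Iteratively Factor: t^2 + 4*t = (t)*(t + 4)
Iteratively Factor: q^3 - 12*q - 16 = (q + 2)*(q^2 - 2*q - 8) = (q + 2)^2*(q - 4)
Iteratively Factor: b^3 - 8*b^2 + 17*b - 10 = (b - 2)*(b^2 - 6*b + 5) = (b - 2)*(b - 1)*(b - 5)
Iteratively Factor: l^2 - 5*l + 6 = (l - 2)*(l - 3)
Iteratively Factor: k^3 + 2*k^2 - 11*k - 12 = (k + 4)*(k^2 - 2*k - 3) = (k - 3)*(k + 4)*(k + 1)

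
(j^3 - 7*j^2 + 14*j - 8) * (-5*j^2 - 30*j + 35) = -5*j^5 + 5*j^4 + 175*j^3 - 625*j^2 + 730*j - 280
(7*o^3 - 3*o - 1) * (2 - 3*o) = -21*o^4 + 14*o^3 + 9*o^2 - 3*o - 2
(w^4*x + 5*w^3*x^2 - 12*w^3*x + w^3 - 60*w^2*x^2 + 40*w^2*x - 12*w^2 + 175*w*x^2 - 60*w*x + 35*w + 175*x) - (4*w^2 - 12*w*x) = w^4*x + 5*w^3*x^2 - 12*w^3*x + w^3 - 60*w^2*x^2 + 40*w^2*x - 16*w^2 + 175*w*x^2 - 48*w*x + 35*w + 175*x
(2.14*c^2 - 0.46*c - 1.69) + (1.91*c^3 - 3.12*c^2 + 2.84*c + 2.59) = 1.91*c^3 - 0.98*c^2 + 2.38*c + 0.9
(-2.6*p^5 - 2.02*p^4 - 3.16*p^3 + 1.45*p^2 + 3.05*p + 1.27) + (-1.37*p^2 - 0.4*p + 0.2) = -2.6*p^5 - 2.02*p^4 - 3.16*p^3 + 0.0799999999999998*p^2 + 2.65*p + 1.47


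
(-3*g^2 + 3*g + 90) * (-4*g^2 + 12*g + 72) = 12*g^4 - 48*g^3 - 540*g^2 + 1296*g + 6480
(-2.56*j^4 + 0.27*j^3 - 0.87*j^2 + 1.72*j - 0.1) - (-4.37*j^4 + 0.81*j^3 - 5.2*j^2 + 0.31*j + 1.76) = 1.81*j^4 - 0.54*j^3 + 4.33*j^2 + 1.41*j - 1.86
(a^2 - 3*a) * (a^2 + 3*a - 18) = a^4 - 27*a^2 + 54*a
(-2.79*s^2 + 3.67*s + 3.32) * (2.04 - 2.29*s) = 6.3891*s^3 - 14.0959*s^2 - 0.116*s + 6.7728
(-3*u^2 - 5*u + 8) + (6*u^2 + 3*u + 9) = 3*u^2 - 2*u + 17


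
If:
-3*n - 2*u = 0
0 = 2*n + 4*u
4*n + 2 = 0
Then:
No Solution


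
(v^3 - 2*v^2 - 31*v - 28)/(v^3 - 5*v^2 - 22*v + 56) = (v + 1)/(v - 2)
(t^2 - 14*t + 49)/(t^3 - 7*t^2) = (t - 7)/t^2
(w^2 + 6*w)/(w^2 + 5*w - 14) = w*(w + 6)/(w^2 + 5*w - 14)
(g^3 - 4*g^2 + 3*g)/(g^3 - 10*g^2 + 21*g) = (g - 1)/(g - 7)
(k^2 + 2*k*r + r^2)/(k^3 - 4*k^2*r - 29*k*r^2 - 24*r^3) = (-k - r)/(-k^2 + 5*k*r + 24*r^2)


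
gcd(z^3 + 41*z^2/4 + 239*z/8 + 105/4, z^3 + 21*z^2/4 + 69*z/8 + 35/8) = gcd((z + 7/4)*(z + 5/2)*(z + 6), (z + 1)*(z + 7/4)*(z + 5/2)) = z^2 + 17*z/4 + 35/8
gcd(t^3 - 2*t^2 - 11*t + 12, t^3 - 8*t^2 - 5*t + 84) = t^2 - t - 12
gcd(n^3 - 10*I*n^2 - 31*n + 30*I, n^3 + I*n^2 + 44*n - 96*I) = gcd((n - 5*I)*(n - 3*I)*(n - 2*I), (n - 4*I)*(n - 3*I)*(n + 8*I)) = n - 3*I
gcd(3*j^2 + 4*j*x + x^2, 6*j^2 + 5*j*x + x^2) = 3*j + x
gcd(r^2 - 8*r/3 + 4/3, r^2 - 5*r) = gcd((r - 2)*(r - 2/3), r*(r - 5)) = 1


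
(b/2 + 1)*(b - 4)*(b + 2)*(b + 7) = b^4/2 + 7*b^3/2 - 6*b^2 - 50*b - 56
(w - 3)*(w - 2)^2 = w^3 - 7*w^2 + 16*w - 12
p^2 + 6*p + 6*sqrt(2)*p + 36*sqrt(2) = (p + 6)*(p + 6*sqrt(2))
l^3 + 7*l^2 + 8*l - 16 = (l - 1)*(l + 4)^2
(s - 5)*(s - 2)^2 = s^3 - 9*s^2 + 24*s - 20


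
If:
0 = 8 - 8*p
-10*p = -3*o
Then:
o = 10/3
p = 1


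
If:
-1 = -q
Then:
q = 1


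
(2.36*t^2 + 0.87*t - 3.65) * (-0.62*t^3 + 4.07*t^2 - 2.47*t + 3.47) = -1.4632*t^5 + 9.0658*t^4 - 0.0253000000000001*t^3 - 8.8152*t^2 + 12.0344*t - 12.6655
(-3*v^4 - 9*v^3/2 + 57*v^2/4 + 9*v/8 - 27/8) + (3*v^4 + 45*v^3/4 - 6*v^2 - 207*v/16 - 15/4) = 27*v^3/4 + 33*v^2/4 - 189*v/16 - 57/8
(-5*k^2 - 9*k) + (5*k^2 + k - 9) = -8*k - 9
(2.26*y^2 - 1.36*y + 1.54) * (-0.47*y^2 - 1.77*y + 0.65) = -1.0622*y^4 - 3.361*y^3 + 3.1524*y^2 - 3.6098*y + 1.001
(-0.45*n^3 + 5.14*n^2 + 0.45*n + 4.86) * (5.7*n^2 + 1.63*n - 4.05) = -2.565*n^5 + 28.5645*n^4 + 12.7657*n^3 + 7.6185*n^2 + 6.0993*n - 19.683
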